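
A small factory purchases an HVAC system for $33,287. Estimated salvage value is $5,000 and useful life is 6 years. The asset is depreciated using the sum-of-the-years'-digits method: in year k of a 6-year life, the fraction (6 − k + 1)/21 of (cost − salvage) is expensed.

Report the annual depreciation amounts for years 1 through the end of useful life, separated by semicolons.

Depreciable base = $33,287 − $5,000 = $28,287.
Sum of the years' digits = 6+5+4+3+2+1 = 21.
Year 1: $28,287 × 6/21 = $8,082. Book value $25,205.
Year 2: $28,287 × 5/21 = $6,735. Book value $18,470.
Year 3: $28,287 × 4/21 = $5,388. Book value $13,082.
Year 4: $28,287 × 3/21 = $4,041. Book value $9,041.
Year 5: $28,287 × 2/21 = $2,694. Book value $6,347.
Year 6: $28,287 × 1/21 = $1,347. Book value $5,000.

$8,082; $6,735; $5,388; $4,041; $2,694; $1,347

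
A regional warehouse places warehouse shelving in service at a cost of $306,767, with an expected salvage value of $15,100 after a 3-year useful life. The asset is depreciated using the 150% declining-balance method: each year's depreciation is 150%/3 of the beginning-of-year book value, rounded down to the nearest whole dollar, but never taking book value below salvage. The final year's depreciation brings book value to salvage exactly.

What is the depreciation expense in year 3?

Depreciable base = $306,767 − $15,100 = $291,667.
Year 1: ⌊$306,767 × 150%/3⌋ = $153,383. Book value $153,384.
Year 2: ⌊$153,384 × 150%/3⌋ = $76,692. Book value $76,692.
Year 3 (final): $76,692 − $15,100 = $61,592. Book value $15,100.

$61,592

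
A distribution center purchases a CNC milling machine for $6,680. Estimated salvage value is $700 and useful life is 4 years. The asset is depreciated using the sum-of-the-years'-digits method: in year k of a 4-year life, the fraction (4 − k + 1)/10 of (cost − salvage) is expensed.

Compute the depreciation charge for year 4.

Depreciable base = $6,680 − $700 = $5,980.
Sum of the years' digits = 4+3+2+1 = 10.
Year 1: $5,980 × 4/10 = $2,392. Book value $4,288.
Year 2: $5,980 × 3/10 = $1,794. Book value $2,494.
Year 3: $5,980 × 2/10 = $1,196. Book value $1,298.
Year 4: $5,980 × 1/10 = $598. Book value $700.

$598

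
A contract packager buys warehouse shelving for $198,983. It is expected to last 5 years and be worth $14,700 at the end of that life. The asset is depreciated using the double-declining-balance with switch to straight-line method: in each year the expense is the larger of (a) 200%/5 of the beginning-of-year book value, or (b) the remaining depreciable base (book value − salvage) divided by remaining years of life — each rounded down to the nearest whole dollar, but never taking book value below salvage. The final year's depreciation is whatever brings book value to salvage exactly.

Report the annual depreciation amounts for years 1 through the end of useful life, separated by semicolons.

$79,593; $47,756; $28,653; $17,192; $11,089

Depreciable base = $198,983 − $14,700 = $184,283.
Year 1: DB = ⌊$198,983 × 200%/5⌋ = $79,593; SL = ⌊$184,283/5⌋ = $36,856 → take DB $79,593. Book value $119,390.
Year 2: DB = ⌊$119,390 × 200%/5⌋ = $47,756; SL = ⌊$104,690/4⌋ = $26,172 → take DB $47,756. Book value $71,634.
Year 3: DB = ⌊$71,634 × 200%/5⌋ = $28,653; SL = ⌊$56,934/3⌋ = $18,978 → take DB $28,653. Book value $42,981.
Year 4: DB = ⌊$42,981 × 200%/5⌋ = $17,192; SL = ⌊$28,281/2⌋ = $14,140 → take DB $17,192. Book value $25,789.
Year 5 (final): $25,789 − $14,700 = $11,089. Book value $14,700.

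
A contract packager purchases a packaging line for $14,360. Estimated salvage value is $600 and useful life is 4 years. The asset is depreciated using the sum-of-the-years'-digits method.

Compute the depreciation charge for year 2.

$4,128

Depreciable base = $14,360 − $600 = $13,760.
Sum of the years' digits = 4+3+2+1 = 10.
Year 1: $13,760 × 4/10 = $5,504. Book value $8,856.
Year 2: $13,760 × 3/10 = $4,128. Book value $4,728.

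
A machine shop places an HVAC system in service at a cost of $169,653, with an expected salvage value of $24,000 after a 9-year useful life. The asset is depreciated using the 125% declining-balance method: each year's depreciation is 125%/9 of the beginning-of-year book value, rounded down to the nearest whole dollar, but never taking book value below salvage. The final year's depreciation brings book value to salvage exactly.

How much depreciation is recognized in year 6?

Depreciable base = $169,653 − $24,000 = $145,653.
Year 1: ⌊$169,653 × 125%/9⌋ = $23,562. Book value $146,091.
Year 2: ⌊$146,091 × 125%/9⌋ = $20,290. Book value $125,801.
Year 3: ⌊$125,801 × 125%/9⌋ = $17,472. Book value $108,329.
Year 4: ⌊$108,329 × 125%/9⌋ = $15,045. Book value $93,284.
Year 5: ⌊$93,284 × 125%/9⌋ = $12,956. Book value $80,328.
Year 6: ⌊$80,328 × 125%/9⌋ = $11,156. Book value $69,172.

$11,156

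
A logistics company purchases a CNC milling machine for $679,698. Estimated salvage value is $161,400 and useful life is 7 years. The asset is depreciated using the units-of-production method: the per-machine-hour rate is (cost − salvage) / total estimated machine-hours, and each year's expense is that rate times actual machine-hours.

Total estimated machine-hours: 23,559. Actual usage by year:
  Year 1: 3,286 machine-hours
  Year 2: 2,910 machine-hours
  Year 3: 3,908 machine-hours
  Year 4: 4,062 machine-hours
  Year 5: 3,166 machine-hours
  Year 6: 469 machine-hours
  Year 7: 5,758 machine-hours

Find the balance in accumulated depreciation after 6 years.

Depreciable base = $679,698 − $161,400 = $518,298.
Rate = $518,298 / 23,559 machine-hours = $22 per machine-hour.
Year 1: 3,286 × $22 = $72,292. Book value $607,406.
Year 2: 2,910 × $22 = $64,020. Book value $543,386.
Year 3: 3,908 × $22 = $85,976. Book value $457,410.
Year 4: 4,062 × $22 = $89,364. Book value $368,046.
Year 5: 3,166 × $22 = $69,652. Book value $298,394.
Year 6: 469 × $22 = $10,318. Book value $288,076.
Accumulated through year 6 = $679,698 − $288,076 = $391,622.

$391,622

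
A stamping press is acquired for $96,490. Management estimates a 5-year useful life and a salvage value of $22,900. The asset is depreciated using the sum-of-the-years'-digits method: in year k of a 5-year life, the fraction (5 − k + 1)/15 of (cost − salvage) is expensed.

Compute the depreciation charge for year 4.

Depreciable base = $96,490 − $22,900 = $73,590.
Sum of the years' digits = 5+4+3+2+1 = 15.
Year 1: $73,590 × 5/15 = $24,530. Book value $71,960.
Year 2: $73,590 × 4/15 = $19,624. Book value $52,336.
Year 3: $73,590 × 3/15 = $14,718. Book value $37,618.
Year 4: $73,590 × 2/15 = $9,812. Book value $27,806.

$9,812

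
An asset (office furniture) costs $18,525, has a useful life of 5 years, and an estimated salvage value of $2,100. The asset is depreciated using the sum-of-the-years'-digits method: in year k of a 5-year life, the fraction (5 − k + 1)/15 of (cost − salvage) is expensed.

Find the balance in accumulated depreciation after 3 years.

Depreciable base = $18,525 − $2,100 = $16,425.
Sum of the years' digits = 5+4+3+2+1 = 15.
Year 1: $16,425 × 5/15 = $5,475. Book value $13,050.
Year 2: $16,425 × 4/15 = $4,380. Book value $8,670.
Year 3: $16,425 × 3/15 = $3,285. Book value $5,385.
Accumulated through year 3 = $18,525 − $5,385 = $13,140.

$13,140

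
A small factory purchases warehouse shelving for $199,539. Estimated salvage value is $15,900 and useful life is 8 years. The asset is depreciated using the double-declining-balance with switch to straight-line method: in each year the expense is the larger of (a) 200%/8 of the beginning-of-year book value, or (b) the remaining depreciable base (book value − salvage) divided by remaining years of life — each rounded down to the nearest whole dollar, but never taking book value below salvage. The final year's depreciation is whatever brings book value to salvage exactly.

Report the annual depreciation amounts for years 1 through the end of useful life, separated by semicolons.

$49,884; $37,413; $28,060; $21,045; $15,784; $11,838; $9,807; $9,808

Depreciable base = $199,539 − $15,900 = $183,639.
Year 1: DB = ⌊$199,539 × 200%/8⌋ = $49,884; SL = ⌊$183,639/8⌋ = $22,954 → take DB $49,884. Book value $149,655.
Year 2: DB = ⌊$149,655 × 200%/8⌋ = $37,413; SL = ⌊$133,755/7⌋ = $19,107 → take DB $37,413. Book value $112,242.
Year 3: DB = ⌊$112,242 × 200%/8⌋ = $28,060; SL = ⌊$96,342/6⌋ = $16,057 → take DB $28,060. Book value $84,182.
Year 4: DB = ⌊$84,182 × 200%/8⌋ = $21,045; SL = ⌊$68,282/5⌋ = $13,656 → take DB $21,045. Book value $63,137.
Year 5: DB = ⌊$63,137 × 200%/8⌋ = $15,784; SL = ⌊$47,237/4⌋ = $11,809 → take DB $15,784. Book value $47,353.
Year 6: DB = ⌊$47,353 × 200%/8⌋ = $11,838; SL = ⌊$31,453/3⌋ = $10,484 → take DB $11,838. Book value $35,515.
Year 7: DB = ⌊$35,515 × 200%/8⌋ = $8,878; SL = ⌊$19,615/2⌋ = $9,807 → take SL $9,807. Book value $25,708.
Year 8 (final): $25,708 − $15,900 = $9,808. Book value $15,900.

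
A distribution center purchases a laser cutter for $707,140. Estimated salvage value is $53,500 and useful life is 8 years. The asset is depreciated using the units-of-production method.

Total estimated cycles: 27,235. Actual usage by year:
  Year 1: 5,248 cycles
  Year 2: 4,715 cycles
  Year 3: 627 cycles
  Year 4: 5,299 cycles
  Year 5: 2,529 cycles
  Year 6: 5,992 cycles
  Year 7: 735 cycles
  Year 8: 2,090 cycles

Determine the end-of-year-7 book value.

$103,660

Depreciable base = $707,140 − $53,500 = $653,640.
Rate = $653,640 / 27,235 cycles = $24 per cycle.
Year 1: 5,248 × $24 = $125,952. Book value $581,188.
Year 2: 4,715 × $24 = $113,160. Book value $468,028.
Year 3: 627 × $24 = $15,048. Book value $452,980.
Year 4: 5,299 × $24 = $127,176. Book value $325,804.
Year 5: 2,529 × $24 = $60,696. Book value $265,108.
Year 6: 5,992 × $24 = $143,808. Book value $121,300.
Year 7: 735 × $24 = $17,640. Book value $103,660.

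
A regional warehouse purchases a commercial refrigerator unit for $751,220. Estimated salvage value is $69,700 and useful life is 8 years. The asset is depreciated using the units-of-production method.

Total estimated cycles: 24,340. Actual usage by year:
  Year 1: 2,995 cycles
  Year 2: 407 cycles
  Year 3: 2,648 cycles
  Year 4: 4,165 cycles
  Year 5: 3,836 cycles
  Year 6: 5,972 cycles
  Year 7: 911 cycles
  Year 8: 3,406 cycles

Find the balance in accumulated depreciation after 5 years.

Depreciable base = $751,220 − $69,700 = $681,520.
Rate = $681,520 / 24,340 cycles = $28 per cycle.
Year 1: 2,995 × $28 = $83,860. Book value $667,360.
Year 2: 407 × $28 = $11,396. Book value $655,964.
Year 3: 2,648 × $28 = $74,144. Book value $581,820.
Year 4: 4,165 × $28 = $116,620. Book value $465,200.
Year 5: 3,836 × $28 = $107,408. Book value $357,792.
Accumulated through year 5 = $751,220 − $357,792 = $393,428.

$393,428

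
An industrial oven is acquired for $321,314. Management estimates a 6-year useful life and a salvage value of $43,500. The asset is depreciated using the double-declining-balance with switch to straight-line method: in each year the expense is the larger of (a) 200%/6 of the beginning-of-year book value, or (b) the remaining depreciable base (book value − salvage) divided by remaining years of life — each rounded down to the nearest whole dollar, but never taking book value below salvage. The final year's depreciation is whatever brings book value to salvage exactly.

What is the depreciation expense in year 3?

Depreciable base = $321,314 − $43,500 = $277,814.
Year 1: DB = ⌊$321,314 × 200%/6⌋ = $107,104; SL = ⌊$277,814/6⌋ = $46,302 → take DB $107,104. Book value $214,210.
Year 2: DB = ⌊$214,210 × 200%/6⌋ = $71,403; SL = ⌊$170,710/5⌋ = $34,142 → take DB $71,403. Book value $142,807.
Year 3: DB = ⌊$142,807 × 200%/6⌋ = $47,602; SL = ⌊$99,307/4⌋ = $24,826 → take DB $47,602. Book value $95,205.

$47,602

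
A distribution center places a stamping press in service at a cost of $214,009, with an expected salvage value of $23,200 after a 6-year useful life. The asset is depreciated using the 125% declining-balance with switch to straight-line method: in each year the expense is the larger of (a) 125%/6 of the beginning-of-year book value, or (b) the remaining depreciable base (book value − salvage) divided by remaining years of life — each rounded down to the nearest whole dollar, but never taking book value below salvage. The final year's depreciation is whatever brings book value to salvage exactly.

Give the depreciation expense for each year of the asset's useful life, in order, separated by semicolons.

$44,585; $35,296; $27,943; $27,661; $27,662; $27,662

Depreciable base = $214,009 − $23,200 = $190,809.
Year 1: DB = ⌊$214,009 × 125%/6⌋ = $44,585; SL = ⌊$190,809/6⌋ = $31,801 → take DB $44,585. Book value $169,424.
Year 2: DB = ⌊$169,424 × 125%/6⌋ = $35,296; SL = ⌊$146,224/5⌋ = $29,244 → take DB $35,296. Book value $134,128.
Year 3: DB = ⌊$134,128 × 125%/6⌋ = $27,943; SL = ⌊$110,928/4⌋ = $27,732 → take DB $27,943. Book value $106,185.
Year 4: DB = ⌊$106,185 × 125%/6⌋ = $22,121; SL = ⌊$82,985/3⌋ = $27,661 → take SL $27,661. Book value $78,524.
Year 5: DB = ⌊$78,524 × 125%/6⌋ = $16,359; SL = ⌊$55,324/2⌋ = $27,662 → take SL $27,662. Book value $50,862.
Year 6 (final): $50,862 − $23,200 = $27,662. Book value $23,200.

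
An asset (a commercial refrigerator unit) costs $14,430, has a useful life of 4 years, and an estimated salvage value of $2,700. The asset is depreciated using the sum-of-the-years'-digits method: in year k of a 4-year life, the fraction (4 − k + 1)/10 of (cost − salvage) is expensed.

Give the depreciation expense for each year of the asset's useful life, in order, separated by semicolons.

$4,692; $3,519; $2,346; $1,173

Depreciable base = $14,430 − $2,700 = $11,730.
Sum of the years' digits = 4+3+2+1 = 10.
Year 1: $11,730 × 4/10 = $4,692. Book value $9,738.
Year 2: $11,730 × 3/10 = $3,519. Book value $6,219.
Year 3: $11,730 × 2/10 = $2,346. Book value $3,873.
Year 4: $11,730 × 1/10 = $1,173. Book value $2,700.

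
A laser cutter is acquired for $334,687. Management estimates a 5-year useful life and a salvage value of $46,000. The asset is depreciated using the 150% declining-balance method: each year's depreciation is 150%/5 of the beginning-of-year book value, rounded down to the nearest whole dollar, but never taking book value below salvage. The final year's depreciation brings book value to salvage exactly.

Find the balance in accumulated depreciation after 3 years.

$219,889

Depreciable base = $334,687 − $46,000 = $288,687.
Year 1: ⌊$334,687 × 150%/5⌋ = $100,406. Book value $234,281.
Year 2: ⌊$234,281 × 150%/5⌋ = $70,284. Book value $163,997.
Year 3: ⌊$163,997 × 150%/5⌋ = $49,199. Book value $114,798.
Accumulated through year 3 = $334,687 − $114,798 = $219,889.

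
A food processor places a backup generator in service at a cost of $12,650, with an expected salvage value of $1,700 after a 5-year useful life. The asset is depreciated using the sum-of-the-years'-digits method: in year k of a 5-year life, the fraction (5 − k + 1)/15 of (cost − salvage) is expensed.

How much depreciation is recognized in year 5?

$730

Depreciable base = $12,650 − $1,700 = $10,950.
Sum of the years' digits = 5+4+3+2+1 = 15.
Year 1: $10,950 × 5/15 = $3,650. Book value $9,000.
Year 2: $10,950 × 4/15 = $2,920. Book value $6,080.
Year 3: $10,950 × 3/15 = $2,190. Book value $3,890.
Year 4: $10,950 × 2/15 = $1,460. Book value $2,430.
Year 5: $10,950 × 1/15 = $730. Book value $1,700.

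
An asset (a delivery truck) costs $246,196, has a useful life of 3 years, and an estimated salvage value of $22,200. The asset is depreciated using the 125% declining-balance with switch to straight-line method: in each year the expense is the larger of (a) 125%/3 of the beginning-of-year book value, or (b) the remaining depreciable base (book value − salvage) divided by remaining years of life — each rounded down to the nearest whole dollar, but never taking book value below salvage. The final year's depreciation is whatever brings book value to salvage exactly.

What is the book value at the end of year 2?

Depreciable base = $246,196 − $22,200 = $223,996.
Year 1: DB = ⌊$246,196 × 125%/3⌋ = $102,581; SL = ⌊$223,996/3⌋ = $74,665 → take DB $102,581. Book value $143,615.
Year 2: DB = ⌊$143,615 × 125%/3⌋ = $59,839; SL = ⌊$121,415/2⌋ = $60,707 → take SL $60,707. Book value $82,908.

$82,908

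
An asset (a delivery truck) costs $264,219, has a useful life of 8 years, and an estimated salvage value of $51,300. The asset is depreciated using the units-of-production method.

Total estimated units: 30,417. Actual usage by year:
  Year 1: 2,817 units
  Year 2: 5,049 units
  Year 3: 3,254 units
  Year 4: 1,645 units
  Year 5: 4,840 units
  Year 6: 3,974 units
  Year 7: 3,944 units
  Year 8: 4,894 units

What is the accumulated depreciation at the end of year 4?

$89,355

Depreciable base = $264,219 − $51,300 = $212,919.
Rate = $212,919 / 30,417 units = $7 per unit.
Year 1: 2,817 × $7 = $19,719. Book value $244,500.
Year 2: 5,049 × $7 = $35,343. Book value $209,157.
Year 3: 3,254 × $7 = $22,778. Book value $186,379.
Year 4: 1,645 × $7 = $11,515. Book value $174,864.
Accumulated through year 4 = $264,219 − $174,864 = $89,355.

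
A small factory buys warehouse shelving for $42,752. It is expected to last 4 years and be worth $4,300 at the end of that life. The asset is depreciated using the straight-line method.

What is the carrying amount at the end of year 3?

Depreciable base = $42,752 − $4,300 = $38,452.
Annual expense = $38,452 / 4 = $9,613.
End of year 1: book value $33,139.
End of year 2: book value $23,526.
End of year 3: book value $13,913.

$13,913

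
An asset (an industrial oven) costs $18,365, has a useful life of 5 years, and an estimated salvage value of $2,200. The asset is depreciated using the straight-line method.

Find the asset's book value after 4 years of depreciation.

$5,433

Depreciable base = $18,365 − $2,200 = $16,165.
Annual expense = $16,165 / 5 = $3,233.
End of year 1: book value $15,132.
End of year 2: book value $11,899.
End of year 3: book value $8,666.
End of year 4: book value $5,433.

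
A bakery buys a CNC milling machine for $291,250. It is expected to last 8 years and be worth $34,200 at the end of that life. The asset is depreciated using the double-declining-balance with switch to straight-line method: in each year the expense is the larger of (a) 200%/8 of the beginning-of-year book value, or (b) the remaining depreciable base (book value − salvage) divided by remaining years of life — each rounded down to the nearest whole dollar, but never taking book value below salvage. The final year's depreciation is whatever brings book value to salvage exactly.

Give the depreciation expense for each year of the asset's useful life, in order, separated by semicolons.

Depreciable base = $291,250 − $34,200 = $257,050.
Year 1: DB = ⌊$291,250 × 200%/8⌋ = $72,812; SL = ⌊$257,050/8⌋ = $32,131 → take DB $72,812. Book value $218,438.
Year 2: DB = ⌊$218,438 × 200%/8⌋ = $54,609; SL = ⌊$184,238/7⌋ = $26,319 → take DB $54,609. Book value $163,829.
Year 3: DB = ⌊$163,829 × 200%/8⌋ = $40,957; SL = ⌊$129,629/6⌋ = $21,604 → take DB $40,957. Book value $122,872.
Year 4: DB = ⌊$122,872 × 200%/8⌋ = $30,718; SL = ⌊$88,672/5⌋ = $17,734 → take DB $30,718. Book value $92,154.
Year 5: DB = ⌊$92,154 × 200%/8⌋ = $23,038; SL = ⌊$57,954/4⌋ = $14,488 → take DB $23,038. Book value $69,116.
Year 6: DB = ⌊$69,116 × 200%/8⌋ = $17,279; SL = ⌊$34,916/3⌋ = $11,638 → take DB $17,279. Book value $51,837.
Year 7: DB = ⌊$51,837 × 200%/8⌋ = $12,959; SL = ⌊$17,637/2⌋ = $8,818 → take DB $12,959. Book value $38,878.
Year 8 (final): $38,878 − $34,200 = $4,678. Book value $34,200.

$72,812; $54,609; $40,957; $30,718; $23,038; $17,279; $12,959; $4,678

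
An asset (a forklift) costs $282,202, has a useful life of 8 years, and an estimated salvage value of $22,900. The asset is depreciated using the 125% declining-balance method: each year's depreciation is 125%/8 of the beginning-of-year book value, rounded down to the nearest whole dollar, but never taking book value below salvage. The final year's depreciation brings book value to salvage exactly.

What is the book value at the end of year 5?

Depreciable base = $282,202 − $22,900 = $259,302.
Year 1: ⌊$282,202 × 125%/8⌋ = $44,094. Book value $238,108.
Year 2: ⌊$238,108 × 125%/8⌋ = $37,204. Book value $200,904.
Year 3: ⌊$200,904 × 125%/8⌋ = $31,391. Book value $169,513.
Year 4: ⌊$169,513 × 125%/8⌋ = $26,486. Book value $143,027.
Year 5: ⌊$143,027 × 125%/8⌋ = $22,347. Book value $120,680.

$120,680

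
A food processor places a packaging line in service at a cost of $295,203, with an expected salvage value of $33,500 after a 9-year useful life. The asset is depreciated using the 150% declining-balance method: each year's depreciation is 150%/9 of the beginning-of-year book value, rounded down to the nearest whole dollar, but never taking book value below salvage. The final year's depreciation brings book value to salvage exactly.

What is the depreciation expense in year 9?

Depreciable base = $295,203 − $33,500 = $261,703.
Year 1: ⌊$295,203 × 150%/9⌋ = $49,200. Book value $246,003.
Year 2: ⌊$246,003 × 150%/9⌋ = $41,000. Book value $205,003.
Year 3: ⌊$205,003 × 150%/9⌋ = $34,167. Book value $170,836.
Year 4: ⌊$170,836 × 150%/9⌋ = $28,472. Book value $142,364.
Year 5: ⌊$142,364 × 150%/9⌋ = $23,727. Book value $118,637.
Year 6: ⌊$118,637 × 150%/9⌋ = $19,772. Book value $98,865.
Year 7: ⌊$98,865 × 150%/9⌋ = $16,477. Book value $82,388.
Year 8: ⌊$82,388 × 150%/9⌋ = $13,731. Book value $68,657.
Year 9 (final): $68,657 − $33,500 = $35,157. Book value $33,500.

$35,157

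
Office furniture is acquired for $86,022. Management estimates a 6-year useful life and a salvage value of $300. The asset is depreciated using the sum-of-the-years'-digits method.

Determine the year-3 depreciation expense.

Depreciable base = $86,022 − $300 = $85,722.
Sum of the years' digits = 6+5+4+3+2+1 = 21.
Year 1: $85,722 × 6/21 = $24,492. Book value $61,530.
Year 2: $85,722 × 5/21 = $20,410. Book value $41,120.
Year 3: $85,722 × 4/21 = $16,328. Book value $24,792.

$16,328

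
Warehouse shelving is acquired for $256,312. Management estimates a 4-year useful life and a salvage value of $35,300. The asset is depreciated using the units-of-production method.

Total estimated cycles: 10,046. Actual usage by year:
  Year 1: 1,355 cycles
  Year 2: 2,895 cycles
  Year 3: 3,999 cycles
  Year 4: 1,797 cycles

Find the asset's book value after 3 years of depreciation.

$74,834

Depreciable base = $256,312 − $35,300 = $221,012.
Rate = $221,012 / 10,046 cycles = $22 per cycle.
Year 1: 1,355 × $22 = $29,810. Book value $226,502.
Year 2: 2,895 × $22 = $63,690. Book value $162,812.
Year 3: 3,999 × $22 = $87,978. Book value $74,834.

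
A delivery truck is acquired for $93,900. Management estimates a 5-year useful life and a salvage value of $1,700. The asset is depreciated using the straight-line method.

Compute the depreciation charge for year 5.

Depreciable base = $93,900 − $1,700 = $92,200.
Annual expense = $92,200 / 5 = $18,440.

$18,440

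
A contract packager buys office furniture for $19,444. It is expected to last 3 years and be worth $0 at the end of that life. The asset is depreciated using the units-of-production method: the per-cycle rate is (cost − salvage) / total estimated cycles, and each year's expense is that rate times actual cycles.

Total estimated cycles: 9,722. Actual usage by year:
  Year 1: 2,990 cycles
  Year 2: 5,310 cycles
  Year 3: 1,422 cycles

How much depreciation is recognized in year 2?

Depreciable base = $19,444 − $0 = $19,444.
Rate = $19,444 / 9,722 cycles = $2 per cycle.
Year 1: 2,990 × $2 = $5,980. Book value $13,464.
Year 2: 5,310 × $2 = $10,620. Book value $2,844.

$10,620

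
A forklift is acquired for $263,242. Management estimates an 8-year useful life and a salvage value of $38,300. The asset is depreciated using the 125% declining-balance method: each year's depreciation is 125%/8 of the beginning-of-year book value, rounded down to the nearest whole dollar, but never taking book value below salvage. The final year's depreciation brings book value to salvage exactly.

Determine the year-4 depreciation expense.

$24,707

Depreciable base = $263,242 − $38,300 = $224,942.
Year 1: ⌊$263,242 × 125%/8⌋ = $41,131. Book value $222,111.
Year 2: ⌊$222,111 × 125%/8⌋ = $34,704. Book value $187,407.
Year 3: ⌊$187,407 × 125%/8⌋ = $29,282. Book value $158,125.
Year 4: ⌊$158,125 × 125%/8⌋ = $24,707. Book value $133,418.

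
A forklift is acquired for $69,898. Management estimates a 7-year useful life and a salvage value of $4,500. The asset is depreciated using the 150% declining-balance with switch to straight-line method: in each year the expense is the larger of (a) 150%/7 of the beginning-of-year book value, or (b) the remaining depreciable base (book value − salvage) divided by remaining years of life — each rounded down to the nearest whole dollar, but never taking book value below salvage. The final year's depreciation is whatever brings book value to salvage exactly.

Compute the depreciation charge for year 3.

$9,246

Depreciable base = $69,898 − $4,500 = $65,398.
Year 1: DB = ⌊$69,898 × 150%/7⌋ = $14,978; SL = ⌊$65,398/7⌋ = $9,342 → take DB $14,978. Book value $54,920.
Year 2: DB = ⌊$54,920 × 150%/7⌋ = $11,768; SL = ⌊$50,420/6⌋ = $8,403 → take DB $11,768. Book value $43,152.
Year 3: DB = ⌊$43,152 × 150%/7⌋ = $9,246; SL = ⌊$38,652/5⌋ = $7,730 → take DB $9,246. Book value $33,906.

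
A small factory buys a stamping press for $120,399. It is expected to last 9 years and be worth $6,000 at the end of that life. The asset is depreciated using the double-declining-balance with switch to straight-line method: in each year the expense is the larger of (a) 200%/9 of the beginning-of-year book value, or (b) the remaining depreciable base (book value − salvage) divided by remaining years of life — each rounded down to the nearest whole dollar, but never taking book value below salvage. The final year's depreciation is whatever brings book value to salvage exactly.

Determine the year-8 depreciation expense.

Depreciable base = $120,399 − $6,000 = $114,399.
Year 1: DB = ⌊$120,399 × 200%/9⌋ = $26,755; SL = ⌊$114,399/9⌋ = $12,711 → take DB $26,755. Book value $93,644.
Year 2: DB = ⌊$93,644 × 200%/9⌋ = $20,809; SL = ⌊$87,644/8⌋ = $10,955 → take DB $20,809. Book value $72,835.
Year 3: DB = ⌊$72,835 × 200%/9⌋ = $16,185; SL = ⌊$66,835/7⌋ = $9,547 → take DB $16,185. Book value $56,650.
Year 4: DB = ⌊$56,650 × 200%/9⌋ = $12,588; SL = ⌊$50,650/6⌋ = $8,441 → take DB $12,588. Book value $44,062.
Year 5: DB = ⌊$44,062 × 200%/9⌋ = $9,791; SL = ⌊$38,062/5⌋ = $7,612 → take DB $9,791. Book value $34,271.
Year 6: DB = ⌊$34,271 × 200%/9⌋ = $7,615; SL = ⌊$28,271/4⌋ = $7,067 → take DB $7,615. Book value $26,656.
Year 7: DB = ⌊$26,656 × 200%/9⌋ = $5,923; SL = ⌊$20,656/3⌋ = $6,885 → take SL $6,885. Book value $19,771.
Year 8: DB = ⌊$19,771 × 200%/9⌋ = $4,393; SL = ⌊$13,771/2⌋ = $6,885 → take SL $6,885. Book value $12,886.

$6,885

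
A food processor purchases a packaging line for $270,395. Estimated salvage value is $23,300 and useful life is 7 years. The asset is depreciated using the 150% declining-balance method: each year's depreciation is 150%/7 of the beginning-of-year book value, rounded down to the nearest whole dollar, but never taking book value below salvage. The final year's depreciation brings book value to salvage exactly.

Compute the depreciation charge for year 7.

$40,321

Depreciable base = $270,395 − $23,300 = $247,095.
Year 1: ⌊$270,395 × 150%/7⌋ = $57,941. Book value $212,454.
Year 2: ⌊$212,454 × 150%/7⌋ = $45,525. Book value $166,929.
Year 3: ⌊$166,929 × 150%/7⌋ = $35,770. Book value $131,159.
Year 4: ⌊$131,159 × 150%/7⌋ = $28,105. Book value $103,054.
Year 5: ⌊$103,054 × 150%/7⌋ = $22,083. Book value $80,971.
Year 6: ⌊$80,971 × 150%/7⌋ = $17,350. Book value $63,621.
Year 7 (final): $63,621 − $23,300 = $40,321. Book value $23,300.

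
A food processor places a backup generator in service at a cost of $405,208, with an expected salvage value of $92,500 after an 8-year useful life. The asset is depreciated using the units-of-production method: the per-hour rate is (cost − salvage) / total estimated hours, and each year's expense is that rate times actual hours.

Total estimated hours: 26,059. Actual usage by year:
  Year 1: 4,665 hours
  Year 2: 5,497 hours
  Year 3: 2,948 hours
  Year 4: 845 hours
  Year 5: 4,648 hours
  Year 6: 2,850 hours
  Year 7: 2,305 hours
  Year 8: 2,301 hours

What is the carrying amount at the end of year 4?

$237,748

Depreciable base = $405,208 − $92,500 = $312,708.
Rate = $312,708 / 26,059 hours = $12 per hour.
Year 1: 4,665 × $12 = $55,980. Book value $349,228.
Year 2: 5,497 × $12 = $65,964. Book value $283,264.
Year 3: 2,948 × $12 = $35,376. Book value $247,888.
Year 4: 845 × $12 = $10,140. Book value $237,748.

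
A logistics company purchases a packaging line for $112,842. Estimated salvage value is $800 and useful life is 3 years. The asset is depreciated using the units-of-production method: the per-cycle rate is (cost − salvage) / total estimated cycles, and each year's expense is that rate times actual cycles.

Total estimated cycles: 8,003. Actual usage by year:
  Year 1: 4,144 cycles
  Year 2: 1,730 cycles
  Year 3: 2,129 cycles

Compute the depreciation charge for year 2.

$24,220

Depreciable base = $112,842 − $800 = $112,042.
Rate = $112,042 / 8,003 cycles = $14 per cycle.
Year 1: 4,144 × $14 = $58,016. Book value $54,826.
Year 2: 1,730 × $14 = $24,220. Book value $30,606.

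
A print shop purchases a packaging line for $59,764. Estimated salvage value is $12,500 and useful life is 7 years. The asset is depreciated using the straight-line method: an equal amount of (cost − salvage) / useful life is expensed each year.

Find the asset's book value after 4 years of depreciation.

Depreciable base = $59,764 − $12,500 = $47,264.
Annual expense = $47,264 / 7 = $6,752.
End of year 1: book value $53,012.
End of year 2: book value $46,260.
End of year 3: book value $39,508.
End of year 4: book value $32,756.

$32,756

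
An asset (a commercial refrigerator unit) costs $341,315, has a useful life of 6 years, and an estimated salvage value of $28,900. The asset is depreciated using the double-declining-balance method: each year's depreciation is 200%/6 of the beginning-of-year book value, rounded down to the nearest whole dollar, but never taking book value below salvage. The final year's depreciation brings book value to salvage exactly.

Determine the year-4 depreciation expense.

$33,710

Depreciable base = $341,315 − $28,900 = $312,415.
Year 1: ⌊$341,315 × 200%/6⌋ = $113,771. Book value $227,544.
Year 2: ⌊$227,544 × 200%/6⌋ = $75,848. Book value $151,696.
Year 3: ⌊$151,696 × 200%/6⌋ = $50,565. Book value $101,131.
Year 4: ⌊$101,131 × 200%/6⌋ = $33,710. Book value $67,421.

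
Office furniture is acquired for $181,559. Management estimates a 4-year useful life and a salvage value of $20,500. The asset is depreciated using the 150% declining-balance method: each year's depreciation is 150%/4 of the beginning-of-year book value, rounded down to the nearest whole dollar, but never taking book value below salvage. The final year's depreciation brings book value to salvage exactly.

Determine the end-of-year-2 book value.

Depreciable base = $181,559 − $20,500 = $161,059.
Year 1: ⌊$181,559 × 150%/4⌋ = $68,084. Book value $113,475.
Year 2: ⌊$113,475 × 150%/4⌋ = $42,553. Book value $70,922.

$70,922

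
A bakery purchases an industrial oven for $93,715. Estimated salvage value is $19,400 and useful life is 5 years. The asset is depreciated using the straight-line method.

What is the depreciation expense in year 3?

$14,863

Depreciable base = $93,715 − $19,400 = $74,315.
Annual expense = $74,315 / 5 = $14,863.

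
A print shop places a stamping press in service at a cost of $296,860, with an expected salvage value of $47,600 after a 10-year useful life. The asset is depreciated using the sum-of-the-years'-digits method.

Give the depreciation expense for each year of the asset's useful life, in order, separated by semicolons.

Depreciable base = $296,860 − $47,600 = $249,260.
Sum of the years' digits = 10+9+8+7+6+5+4+3+2+1 = 55.
Year 1: $249,260 × 10/55 = $45,320. Book value $251,540.
Year 2: $249,260 × 9/55 = $40,788. Book value $210,752.
Year 3: $249,260 × 8/55 = $36,256. Book value $174,496.
Year 4: $249,260 × 7/55 = $31,724. Book value $142,772.
Year 5: $249,260 × 6/55 = $27,192. Book value $115,580.
Year 6: $249,260 × 5/55 = $22,660. Book value $92,920.
Year 7: $249,260 × 4/55 = $18,128. Book value $74,792.
Year 8: $249,260 × 3/55 = $13,596. Book value $61,196.
Year 9: $249,260 × 2/55 = $9,064. Book value $52,132.
Year 10: $249,260 × 1/55 = $4,532. Book value $47,600.

$45,320; $40,788; $36,256; $31,724; $27,192; $22,660; $18,128; $13,596; $9,064; $4,532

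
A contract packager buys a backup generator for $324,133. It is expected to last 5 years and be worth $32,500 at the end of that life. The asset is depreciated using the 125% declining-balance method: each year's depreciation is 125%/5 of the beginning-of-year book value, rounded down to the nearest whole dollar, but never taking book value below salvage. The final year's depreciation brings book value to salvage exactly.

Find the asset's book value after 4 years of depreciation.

Depreciable base = $324,133 − $32,500 = $291,633.
Year 1: ⌊$324,133 × 125%/5⌋ = $81,033. Book value $243,100.
Year 2: ⌊$243,100 × 125%/5⌋ = $60,775. Book value $182,325.
Year 3: ⌊$182,325 × 125%/5⌋ = $45,581. Book value $136,744.
Year 4: ⌊$136,744 × 125%/5⌋ = $34,186. Book value $102,558.

$102,558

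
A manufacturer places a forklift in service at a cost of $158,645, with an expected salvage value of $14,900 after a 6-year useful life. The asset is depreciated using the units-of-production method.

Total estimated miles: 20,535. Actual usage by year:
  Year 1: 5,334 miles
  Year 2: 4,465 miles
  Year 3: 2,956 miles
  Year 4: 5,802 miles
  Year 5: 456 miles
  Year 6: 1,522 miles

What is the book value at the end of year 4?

Depreciable base = $158,645 − $14,900 = $143,745.
Rate = $143,745 / 20,535 miles = $7 per mile.
Year 1: 5,334 × $7 = $37,338. Book value $121,307.
Year 2: 4,465 × $7 = $31,255. Book value $90,052.
Year 3: 2,956 × $7 = $20,692. Book value $69,360.
Year 4: 5,802 × $7 = $40,614. Book value $28,746.

$28,746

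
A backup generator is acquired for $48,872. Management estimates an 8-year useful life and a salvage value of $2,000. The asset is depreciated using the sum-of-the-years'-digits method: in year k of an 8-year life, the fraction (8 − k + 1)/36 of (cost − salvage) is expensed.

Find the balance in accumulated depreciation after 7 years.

Depreciable base = $48,872 − $2,000 = $46,872.
Sum of the years' digits = 8+7+6+5+4+3+2+1 = 36.
Year 1: $46,872 × 8/36 = $10,416. Book value $38,456.
Year 2: $46,872 × 7/36 = $9,114. Book value $29,342.
Year 3: $46,872 × 6/36 = $7,812. Book value $21,530.
Year 4: $46,872 × 5/36 = $6,510. Book value $15,020.
Year 5: $46,872 × 4/36 = $5,208. Book value $9,812.
Year 6: $46,872 × 3/36 = $3,906. Book value $5,906.
Year 7: $46,872 × 2/36 = $2,604. Book value $3,302.
Accumulated through year 7 = $48,872 − $3,302 = $45,570.

$45,570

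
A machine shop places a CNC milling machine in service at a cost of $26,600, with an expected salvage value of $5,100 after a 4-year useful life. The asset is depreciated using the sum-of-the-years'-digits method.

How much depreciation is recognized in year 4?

$2,150

Depreciable base = $26,600 − $5,100 = $21,500.
Sum of the years' digits = 4+3+2+1 = 10.
Year 1: $21,500 × 4/10 = $8,600. Book value $18,000.
Year 2: $21,500 × 3/10 = $6,450. Book value $11,550.
Year 3: $21,500 × 2/10 = $4,300. Book value $7,250.
Year 4: $21,500 × 1/10 = $2,150. Book value $5,100.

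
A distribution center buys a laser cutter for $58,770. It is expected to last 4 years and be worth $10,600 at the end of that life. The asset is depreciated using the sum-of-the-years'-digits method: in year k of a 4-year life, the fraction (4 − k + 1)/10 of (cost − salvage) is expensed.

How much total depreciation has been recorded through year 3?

$43,353

Depreciable base = $58,770 − $10,600 = $48,170.
Sum of the years' digits = 4+3+2+1 = 10.
Year 1: $48,170 × 4/10 = $19,268. Book value $39,502.
Year 2: $48,170 × 3/10 = $14,451. Book value $25,051.
Year 3: $48,170 × 2/10 = $9,634. Book value $15,417.
Accumulated through year 3 = $58,770 − $15,417 = $43,353.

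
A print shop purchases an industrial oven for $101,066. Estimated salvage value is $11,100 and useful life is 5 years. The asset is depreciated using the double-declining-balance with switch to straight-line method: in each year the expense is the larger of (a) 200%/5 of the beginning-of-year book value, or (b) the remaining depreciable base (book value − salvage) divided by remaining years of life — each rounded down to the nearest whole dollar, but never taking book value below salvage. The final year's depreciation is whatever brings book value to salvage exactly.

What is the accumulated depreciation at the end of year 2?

Depreciable base = $101,066 − $11,100 = $89,966.
Year 1: DB = ⌊$101,066 × 200%/5⌋ = $40,426; SL = ⌊$89,966/5⌋ = $17,993 → take DB $40,426. Book value $60,640.
Year 2: DB = ⌊$60,640 × 200%/5⌋ = $24,256; SL = ⌊$49,540/4⌋ = $12,385 → take DB $24,256. Book value $36,384.
Accumulated through year 2 = $101,066 − $36,384 = $64,682.

$64,682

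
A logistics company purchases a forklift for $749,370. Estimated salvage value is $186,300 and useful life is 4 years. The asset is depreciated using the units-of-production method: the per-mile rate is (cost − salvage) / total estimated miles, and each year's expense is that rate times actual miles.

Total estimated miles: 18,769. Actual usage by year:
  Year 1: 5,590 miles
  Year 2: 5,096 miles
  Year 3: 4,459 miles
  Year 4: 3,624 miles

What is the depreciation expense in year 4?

$108,720

Depreciable base = $749,370 − $186,300 = $563,070.
Rate = $563,070 / 18,769 miles = $30 per mile.
Year 1: 5,590 × $30 = $167,700. Book value $581,670.
Year 2: 5,096 × $30 = $152,880. Book value $428,790.
Year 3: 4,459 × $30 = $133,770. Book value $295,020.
Year 4: 3,624 × $30 = $108,720. Book value $186,300.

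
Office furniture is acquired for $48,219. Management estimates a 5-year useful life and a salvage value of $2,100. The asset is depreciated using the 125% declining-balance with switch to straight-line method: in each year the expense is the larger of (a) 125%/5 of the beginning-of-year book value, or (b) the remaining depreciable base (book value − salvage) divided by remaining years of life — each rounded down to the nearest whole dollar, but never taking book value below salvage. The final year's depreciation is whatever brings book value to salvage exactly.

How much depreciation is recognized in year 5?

Depreciable base = $48,219 − $2,100 = $46,119.
Year 1: DB = ⌊$48,219 × 125%/5⌋ = $12,054; SL = ⌊$46,119/5⌋ = $9,223 → take DB $12,054. Book value $36,165.
Year 2: DB = ⌊$36,165 × 125%/5⌋ = $9,041; SL = ⌊$34,065/4⌋ = $8,516 → take DB $9,041. Book value $27,124.
Year 3: DB = ⌊$27,124 × 125%/5⌋ = $6,781; SL = ⌊$25,024/3⌋ = $8,341 → take SL $8,341. Book value $18,783.
Year 4: DB = ⌊$18,783 × 125%/5⌋ = $4,695; SL = ⌊$16,683/2⌋ = $8,341 → take SL $8,341. Book value $10,442.
Year 5 (final): $10,442 − $2,100 = $8,342. Book value $2,100.

$8,342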